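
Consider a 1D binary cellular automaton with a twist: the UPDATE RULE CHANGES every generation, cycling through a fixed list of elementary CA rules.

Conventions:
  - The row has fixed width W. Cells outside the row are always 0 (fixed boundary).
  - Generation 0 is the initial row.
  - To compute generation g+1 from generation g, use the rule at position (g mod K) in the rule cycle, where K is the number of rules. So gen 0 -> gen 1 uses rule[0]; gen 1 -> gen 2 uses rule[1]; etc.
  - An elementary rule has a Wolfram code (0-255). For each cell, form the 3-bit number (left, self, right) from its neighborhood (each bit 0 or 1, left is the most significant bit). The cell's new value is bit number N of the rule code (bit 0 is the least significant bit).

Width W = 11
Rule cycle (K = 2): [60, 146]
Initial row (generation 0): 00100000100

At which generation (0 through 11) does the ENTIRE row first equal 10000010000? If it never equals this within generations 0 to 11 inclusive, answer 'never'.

Answer: 10

Derivation:
Gen 0: 00100000100
Gen 1 (rule 60): 00110000110
Gen 2 (rule 146): 01001001001
Gen 3 (rule 60): 01101101101
Gen 4 (rule 146): 10000000000
Gen 5 (rule 60): 11000000000
Gen 6 (rule 146): 00100000000
Gen 7 (rule 60): 00110000000
Gen 8 (rule 146): 01001000000
Gen 9 (rule 60): 01101100000
Gen 10 (rule 146): 10000010000
Gen 11 (rule 60): 11000011000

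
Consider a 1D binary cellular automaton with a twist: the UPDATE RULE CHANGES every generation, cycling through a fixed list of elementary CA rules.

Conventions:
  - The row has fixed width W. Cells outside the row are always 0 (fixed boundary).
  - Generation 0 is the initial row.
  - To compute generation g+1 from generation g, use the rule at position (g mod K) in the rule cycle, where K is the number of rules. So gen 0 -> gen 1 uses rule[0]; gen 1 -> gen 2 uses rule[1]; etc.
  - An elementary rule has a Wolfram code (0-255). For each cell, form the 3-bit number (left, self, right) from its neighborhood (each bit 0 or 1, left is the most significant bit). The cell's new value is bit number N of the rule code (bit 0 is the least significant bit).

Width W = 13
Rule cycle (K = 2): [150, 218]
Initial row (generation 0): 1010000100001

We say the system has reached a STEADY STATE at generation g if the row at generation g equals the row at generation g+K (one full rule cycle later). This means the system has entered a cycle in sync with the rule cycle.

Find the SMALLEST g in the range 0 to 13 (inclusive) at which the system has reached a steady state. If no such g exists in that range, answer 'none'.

Gen 0: 1010000100001
Gen 1 (rule 150): 1011001110011
Gen 2 (rule 218): 0011111111111
Gen 3 (rule 150): 0101111111110
Gen 4 (rule 218): 1001111111111
Gen 5 (rule 150): 1110111111110
Gen 6 (rule 218): 1110111111111
Gen 7 (rule 150): 0100011111110
Gen 8 (rule 218): 1010111111111
Gen 9 (rule 150): 1010011111110
Gen 10 (rule 218): 0001111111111
Gen 11 (rule 150): 0010111111110
Gen 12 (rule 218): 0100111111111
Gen 13 (rule 150): 1111011111110
Gen 14 (rule 218): 1111011111111
Gen 15 (rule 150): 0110001111110

Answer: none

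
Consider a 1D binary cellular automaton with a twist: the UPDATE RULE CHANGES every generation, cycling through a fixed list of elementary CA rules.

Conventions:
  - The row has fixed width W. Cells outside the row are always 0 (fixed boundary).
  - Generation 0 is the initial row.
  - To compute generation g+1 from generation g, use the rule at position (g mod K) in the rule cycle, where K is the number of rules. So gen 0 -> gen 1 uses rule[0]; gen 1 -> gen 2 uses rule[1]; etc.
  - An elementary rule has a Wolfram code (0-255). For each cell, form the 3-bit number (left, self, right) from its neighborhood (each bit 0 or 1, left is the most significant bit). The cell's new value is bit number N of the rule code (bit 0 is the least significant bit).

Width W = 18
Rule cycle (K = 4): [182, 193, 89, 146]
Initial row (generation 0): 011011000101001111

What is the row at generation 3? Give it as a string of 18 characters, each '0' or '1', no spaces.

Gen 0: 011011000101001111
Gen 1 (rule 182): 100100101111110110
Gen 2 (rule 193): 000000000111110010
Gen 3 (rule 89): 111111110100011001

Answer: 111111110100011001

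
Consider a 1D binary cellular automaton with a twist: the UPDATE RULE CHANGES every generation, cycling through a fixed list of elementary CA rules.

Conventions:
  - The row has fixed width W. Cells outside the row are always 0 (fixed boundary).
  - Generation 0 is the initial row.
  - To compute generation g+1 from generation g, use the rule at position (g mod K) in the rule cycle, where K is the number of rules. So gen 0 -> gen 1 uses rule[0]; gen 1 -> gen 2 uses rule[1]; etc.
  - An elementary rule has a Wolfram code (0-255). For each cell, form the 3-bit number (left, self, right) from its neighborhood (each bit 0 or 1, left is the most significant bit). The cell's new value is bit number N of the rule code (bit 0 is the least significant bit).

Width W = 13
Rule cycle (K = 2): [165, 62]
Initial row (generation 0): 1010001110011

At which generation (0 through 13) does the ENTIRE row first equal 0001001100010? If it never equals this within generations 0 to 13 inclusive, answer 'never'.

Gen 0: 1010001110011
Gen 1 (rule 165): 1110100100000
Gen 2 (rule 62): 1001111110000
Gen 3 (rule 165): 1000111100111
Gen 4 (rule 62): 1101100011100
Gen 5 (rule 165): 0010001001001
Gen 6 (rule 62): 0111011111111
Gen 7 (rule 165): 0010101111110
Gen 8 (rule 62): 0111111000001
Gen 9 (rule 165): 0011110011101
Gen 10 (rule 62): 0110001110011
Gen 11 (rule 165): 0000100100000
Gen 12 (rule 62): 0001111110000
Gen 13 (rule 165): 1100111100111

Answer: never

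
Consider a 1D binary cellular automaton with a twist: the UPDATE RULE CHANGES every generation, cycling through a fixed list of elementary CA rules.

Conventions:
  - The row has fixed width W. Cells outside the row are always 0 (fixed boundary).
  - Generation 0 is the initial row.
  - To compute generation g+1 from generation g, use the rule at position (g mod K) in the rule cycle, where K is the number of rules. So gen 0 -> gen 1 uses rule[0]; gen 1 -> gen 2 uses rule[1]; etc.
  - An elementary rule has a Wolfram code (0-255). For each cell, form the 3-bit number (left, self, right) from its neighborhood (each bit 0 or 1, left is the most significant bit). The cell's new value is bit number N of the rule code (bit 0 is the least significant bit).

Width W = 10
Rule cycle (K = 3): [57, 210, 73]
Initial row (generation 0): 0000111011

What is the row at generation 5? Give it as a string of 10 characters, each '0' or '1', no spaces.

Gen 0: 0000111011
Gen 1 (rule 57): 1110100110
Gen 2 (rule 210): 0110011011
Gen 3 (rule 73): 0110011011
Gen 4 (rule 57): 0101010110
Gen 5 (rule 210): 1000000011

Answer: 1000000011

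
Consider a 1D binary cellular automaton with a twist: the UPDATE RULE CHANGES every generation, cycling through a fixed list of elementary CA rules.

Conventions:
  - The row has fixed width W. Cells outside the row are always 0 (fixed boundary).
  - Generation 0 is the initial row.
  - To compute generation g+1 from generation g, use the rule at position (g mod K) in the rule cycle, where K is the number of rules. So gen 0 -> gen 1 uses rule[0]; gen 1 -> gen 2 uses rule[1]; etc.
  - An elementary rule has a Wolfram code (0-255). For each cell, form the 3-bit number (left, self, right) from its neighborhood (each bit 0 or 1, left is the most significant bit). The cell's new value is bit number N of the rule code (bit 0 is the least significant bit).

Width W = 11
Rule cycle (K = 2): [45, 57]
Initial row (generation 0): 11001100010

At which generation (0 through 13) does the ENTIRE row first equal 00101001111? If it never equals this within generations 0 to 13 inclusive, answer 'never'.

Gen 0: 11001100010
Gen 1 (rule 45): 10001001010
Gen 2 (rule 57): 01100100101
Gen 3 (rule 45): 01000100111
Gen 4 (rule 57): 00110010100
Gen 5 (rule 45): 10100011101
Gen 6 (rule 57): 01011010010
Gen 7 (rule 45): 01110110010
Gen 8 (rule 57): 01001101001
Gen 9 (rule 45): 01001011001
Gen 10 (rule 57): 00100110100
Gen 11 (rule 45): 10100101101
Gen 12 (rule 57): 01010011010
Gen 13 (rule 45): 01110010110

Answer: never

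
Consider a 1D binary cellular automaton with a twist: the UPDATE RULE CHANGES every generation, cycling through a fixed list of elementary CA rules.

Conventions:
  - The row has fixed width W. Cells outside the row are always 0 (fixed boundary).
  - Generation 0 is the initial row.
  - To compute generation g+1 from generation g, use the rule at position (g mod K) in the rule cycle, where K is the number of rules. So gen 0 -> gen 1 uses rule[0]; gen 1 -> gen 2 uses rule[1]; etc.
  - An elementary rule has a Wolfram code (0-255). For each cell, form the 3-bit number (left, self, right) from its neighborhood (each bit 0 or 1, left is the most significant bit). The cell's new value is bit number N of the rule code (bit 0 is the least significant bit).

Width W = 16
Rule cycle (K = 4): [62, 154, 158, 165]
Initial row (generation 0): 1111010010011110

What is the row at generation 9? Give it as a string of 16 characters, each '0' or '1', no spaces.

Gen 0: 1111010010011110
Gen 1 (rule 62): 1000111111110001
Gen 2 (rule 154): 0101111111101010
Gen 3 (rule 158): 1101111111001011
Gen 4 (rule 165): 0010111110001100
Gen 5 (rule 62): 0111100001011010
Gen 6 (rule 154): 1111010010010001
Gen 7 (rule 158): 1110011111111011
Gen 8 (rule 165): 0100001111110100
Gen 9 (rule 62): 1110011000001110

Answer: 1110011000001110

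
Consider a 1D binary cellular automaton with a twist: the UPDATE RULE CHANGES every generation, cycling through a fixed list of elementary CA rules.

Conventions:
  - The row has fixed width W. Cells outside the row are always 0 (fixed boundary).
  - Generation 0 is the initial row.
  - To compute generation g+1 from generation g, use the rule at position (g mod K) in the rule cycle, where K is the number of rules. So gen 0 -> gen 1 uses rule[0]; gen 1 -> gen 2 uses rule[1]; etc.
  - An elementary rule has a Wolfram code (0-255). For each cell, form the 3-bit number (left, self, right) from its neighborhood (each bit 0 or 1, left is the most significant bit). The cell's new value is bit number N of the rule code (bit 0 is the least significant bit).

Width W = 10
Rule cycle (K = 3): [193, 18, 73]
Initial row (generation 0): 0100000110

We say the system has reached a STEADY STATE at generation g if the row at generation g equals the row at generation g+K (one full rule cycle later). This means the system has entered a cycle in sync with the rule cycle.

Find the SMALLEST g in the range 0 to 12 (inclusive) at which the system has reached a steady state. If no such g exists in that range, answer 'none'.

Gen 0: 0100000110
Gen 1 (rule 193): 0001110010
Gen 2 (rule 18): 0010001101
Gen 3 (rule 73): 1000101100
Gen 4 (rule 193): 0010000101
Gen 5 (rule 18): 0101001000
Gen 6 (rule 73): 0000000011
Gen 7 (rule 193): 1111111001
Gen 8 (rule 18): 0000000110
Gen 9 (rule 73): 1111110110
Gen 10 (rule 193): 0111110010
Gen 11 (rule 18): 1000001101
Gen 12 (rule 73): 0011101100
Gen 13 (rule 193): 1001100101
Gen 14 (rule 18): 0110011000
Gen 15 (rule 73): 0110011011

Answer: none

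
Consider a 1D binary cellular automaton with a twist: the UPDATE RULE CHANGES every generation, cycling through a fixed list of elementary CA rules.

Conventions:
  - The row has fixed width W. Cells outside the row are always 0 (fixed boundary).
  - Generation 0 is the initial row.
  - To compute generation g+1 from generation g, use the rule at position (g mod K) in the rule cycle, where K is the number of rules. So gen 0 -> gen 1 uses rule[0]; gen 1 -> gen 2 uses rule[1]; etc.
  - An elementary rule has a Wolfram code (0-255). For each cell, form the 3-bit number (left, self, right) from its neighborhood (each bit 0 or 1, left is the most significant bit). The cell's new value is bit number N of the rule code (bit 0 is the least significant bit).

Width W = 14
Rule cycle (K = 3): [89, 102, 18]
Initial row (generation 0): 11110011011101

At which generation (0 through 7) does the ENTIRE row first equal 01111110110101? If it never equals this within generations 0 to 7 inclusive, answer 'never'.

Gen 0: 11110011011101
Gen 1 (rule 89): 10011011010100
Gen 2 (rule 102): 10101101111100
Gen 3 (rule 18): 00000000000010
Gen 4 (rule 89): 11111111111001
Gen 5 (rule 102): 00000000001011
Gen 6 (rule 18): 00000000010000
Gen 7 (rule 89): 11111111001111

Answer: never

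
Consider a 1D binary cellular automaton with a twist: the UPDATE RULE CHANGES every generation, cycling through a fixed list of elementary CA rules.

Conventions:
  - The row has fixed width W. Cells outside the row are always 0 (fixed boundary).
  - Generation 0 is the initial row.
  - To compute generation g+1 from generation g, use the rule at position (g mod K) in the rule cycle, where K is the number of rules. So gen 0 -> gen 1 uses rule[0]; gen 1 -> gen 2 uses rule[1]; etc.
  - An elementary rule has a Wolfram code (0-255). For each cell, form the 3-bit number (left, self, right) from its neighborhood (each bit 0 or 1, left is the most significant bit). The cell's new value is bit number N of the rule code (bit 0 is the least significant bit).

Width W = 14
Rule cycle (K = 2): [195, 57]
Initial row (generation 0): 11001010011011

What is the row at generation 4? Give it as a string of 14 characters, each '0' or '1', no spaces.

Gen 0: 11001010011011
Gen 1 (rule 195): 01010000101001
Gen 2 (rule 57): 00101110010100
Gen 3 (rule 195): 11000110100001
Gen 4 (rule 57): 10110101011100

Answer: 10110101011100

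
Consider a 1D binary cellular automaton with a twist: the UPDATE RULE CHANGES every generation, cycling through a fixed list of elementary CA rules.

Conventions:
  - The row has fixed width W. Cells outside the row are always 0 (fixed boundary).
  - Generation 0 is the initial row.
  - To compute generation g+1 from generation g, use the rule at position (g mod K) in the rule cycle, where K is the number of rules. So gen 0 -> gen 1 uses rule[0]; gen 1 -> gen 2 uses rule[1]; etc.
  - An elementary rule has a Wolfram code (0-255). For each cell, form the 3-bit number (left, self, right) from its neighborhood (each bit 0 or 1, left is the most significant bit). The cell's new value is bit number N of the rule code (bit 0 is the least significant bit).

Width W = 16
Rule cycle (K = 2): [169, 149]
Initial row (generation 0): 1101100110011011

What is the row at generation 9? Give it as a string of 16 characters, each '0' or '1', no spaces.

Gen 0: 1101100110011011
Gen 1 (rule 169): 1011000100010110
Gen 2 (rule 149): 1000110111010001
Gen 3 (rule 169): 0010101110100100
Gen 4 (rule 149): 1010100100110111
Gen 5 (rule 169): 0101000000101110
Gen 6 (rule 149): 0101111110100101
Gen 7 (rule 169): 0011111101000010
Gen 8 (rule 149): 1001111001111011
Gen 9 (rule 169): 0001110001110110

Answer: 0001110001110110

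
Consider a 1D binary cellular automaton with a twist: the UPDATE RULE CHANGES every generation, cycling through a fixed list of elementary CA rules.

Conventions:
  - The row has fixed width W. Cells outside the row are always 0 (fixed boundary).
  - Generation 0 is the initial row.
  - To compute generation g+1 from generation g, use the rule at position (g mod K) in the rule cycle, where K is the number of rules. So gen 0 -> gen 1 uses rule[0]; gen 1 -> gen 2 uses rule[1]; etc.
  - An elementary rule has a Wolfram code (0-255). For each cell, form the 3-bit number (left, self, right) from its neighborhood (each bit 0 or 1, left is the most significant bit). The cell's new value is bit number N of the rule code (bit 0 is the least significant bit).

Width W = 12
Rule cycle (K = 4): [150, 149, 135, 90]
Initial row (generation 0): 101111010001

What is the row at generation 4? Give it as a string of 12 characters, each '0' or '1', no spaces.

Gen 0: 101111010001
Gen 1 (rule 150): 100110011011
Gen 2 (rule 149): 110001000000
Gen 3 (rule 135): 000111011111
Gen 4 (rule 90): 001101010001

Answer: 001101010001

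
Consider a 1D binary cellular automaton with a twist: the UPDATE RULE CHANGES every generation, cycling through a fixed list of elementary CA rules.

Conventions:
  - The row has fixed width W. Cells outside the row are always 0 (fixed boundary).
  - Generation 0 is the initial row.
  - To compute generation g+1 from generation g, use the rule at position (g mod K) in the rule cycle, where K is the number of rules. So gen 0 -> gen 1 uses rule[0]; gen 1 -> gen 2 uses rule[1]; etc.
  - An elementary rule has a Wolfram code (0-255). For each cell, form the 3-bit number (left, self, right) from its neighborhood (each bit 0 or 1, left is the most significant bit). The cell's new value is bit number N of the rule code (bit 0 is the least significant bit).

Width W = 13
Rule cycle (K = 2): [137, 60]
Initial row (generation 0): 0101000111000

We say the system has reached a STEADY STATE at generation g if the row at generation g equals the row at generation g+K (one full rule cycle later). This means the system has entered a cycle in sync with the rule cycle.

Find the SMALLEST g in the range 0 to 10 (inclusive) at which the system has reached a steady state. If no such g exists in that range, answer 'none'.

Answer: none

Derivation:
Gen 0: 0101000111000
Gen 1 (rule 137): 0000010110011
Gen 2 (rule 60): 0000011101010
Gen 3 (rule 137): 1111011000000
Gen 4 (rule 60): 1000110100000
Gen 5 (rule 137): 0010100001111
Gen 6 (rule 60): 0011110001000
Gen 7 (rule 137): 1011100100011
Gen 8 (rule 60): 1110010110010
Gen 9 (rule 137): 1100000100000
Gen 10 (rule 60): 1010000110000
Gen 11 (rule 137): 0000110100111
Gen 12 (rule 60): 0000101110100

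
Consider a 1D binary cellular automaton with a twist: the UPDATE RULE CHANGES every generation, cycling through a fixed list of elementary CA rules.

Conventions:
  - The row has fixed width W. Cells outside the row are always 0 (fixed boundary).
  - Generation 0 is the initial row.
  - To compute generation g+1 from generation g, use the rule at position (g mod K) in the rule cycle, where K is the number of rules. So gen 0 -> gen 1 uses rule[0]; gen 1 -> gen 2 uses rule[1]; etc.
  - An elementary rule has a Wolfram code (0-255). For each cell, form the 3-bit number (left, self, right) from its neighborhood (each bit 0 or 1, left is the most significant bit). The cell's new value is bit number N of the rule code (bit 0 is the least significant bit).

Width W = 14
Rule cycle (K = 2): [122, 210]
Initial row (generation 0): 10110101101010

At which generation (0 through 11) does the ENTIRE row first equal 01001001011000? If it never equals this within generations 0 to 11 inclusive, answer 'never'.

Answer: never

Derivation:
Gen 0: 10110101101010
Gen 1 (rule 122): 01111011110101
Gen 2 (rule 210): 10111001110000
Gen 3 (rule 122): 01101111011000
Gen 4 (rule 210): 10100111001100
Gen 5 (rule 122): 01011101111110
Gen 6 (rule 210): 10001100111111
Gen 7 (rule 122): 01011111100001
Gen 8 (rule 210): 10001111110010
Gen 9 (rule 122): 01011000011101
Gen 10 (rule 210): 10001100101100
Gen 11 (rule 122): 01011111011110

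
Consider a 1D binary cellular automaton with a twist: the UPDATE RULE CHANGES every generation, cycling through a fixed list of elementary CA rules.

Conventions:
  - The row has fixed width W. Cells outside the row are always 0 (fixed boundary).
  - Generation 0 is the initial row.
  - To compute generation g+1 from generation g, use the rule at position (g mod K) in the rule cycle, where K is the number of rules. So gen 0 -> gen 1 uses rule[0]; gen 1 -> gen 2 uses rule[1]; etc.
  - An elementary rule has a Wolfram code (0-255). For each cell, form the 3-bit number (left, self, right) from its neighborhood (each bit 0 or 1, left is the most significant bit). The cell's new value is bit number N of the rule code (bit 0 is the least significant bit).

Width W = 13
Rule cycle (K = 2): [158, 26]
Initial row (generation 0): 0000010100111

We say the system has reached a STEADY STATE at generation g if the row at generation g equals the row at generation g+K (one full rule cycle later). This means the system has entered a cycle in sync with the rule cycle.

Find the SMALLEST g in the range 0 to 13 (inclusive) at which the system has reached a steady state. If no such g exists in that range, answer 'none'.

Answer: none

Derivation:
Gen 0: 0000010100111
Gen 1 (rule 158): 0000110111110
Gen 2 (rule 26): 0001100100001
Gen 3 (rule 158): 0011011110011
Gen 4 (rule 26): 0110010001110
Gen 5 (rule 158): 1101111011101
Gen 6 (rule 26): 1001000010000
Gen 7 (rule 158): 1111100111000
Gen 8 (rule 26): 1000011100100
Gen 9 (rule 158): 1100111011110
Gen 10 (rule 26): 1011100010001
Gen 11 (rule 158): 1011010111011
Gen 12 (rule 26): 0010000100010
Gen 13 (rule 158): 0111001110111
Gen 14 (rule 26): 1100111000100
Gen 15 (rule 158): 1011110101110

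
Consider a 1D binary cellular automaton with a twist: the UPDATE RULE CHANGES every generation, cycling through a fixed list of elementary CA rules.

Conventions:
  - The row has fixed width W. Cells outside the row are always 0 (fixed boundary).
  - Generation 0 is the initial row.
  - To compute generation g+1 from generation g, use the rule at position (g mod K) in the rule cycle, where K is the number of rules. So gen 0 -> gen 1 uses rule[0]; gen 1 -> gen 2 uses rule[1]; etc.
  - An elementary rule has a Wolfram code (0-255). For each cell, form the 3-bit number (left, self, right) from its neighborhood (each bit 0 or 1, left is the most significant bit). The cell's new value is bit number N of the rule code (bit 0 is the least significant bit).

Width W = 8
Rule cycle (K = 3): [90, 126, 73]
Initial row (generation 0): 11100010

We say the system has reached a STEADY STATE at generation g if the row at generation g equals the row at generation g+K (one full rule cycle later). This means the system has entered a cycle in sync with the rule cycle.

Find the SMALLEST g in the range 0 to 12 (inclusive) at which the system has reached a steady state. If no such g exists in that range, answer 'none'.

Answer: 6

Derivation:
Gen 0: 11100010
Gen 1 (rule 90): 10110101
Gen 2 (rule 126): 11111111
Gen 3 (rule 73): 10000001
Gen 4 (rule 90): 01000010
Gen 5 (rule 126): 11100111
Gen 6 (rule 73): 10100101
Gen 7 (rule 90): 00011000
Gen 8 (rule 126): 00111100
Gen 9 (rule 73): 10100101
Gen 10 (rule 90): 00011000
Gen 11 (rule 126): 00111100
Gen 12 (rule 73): 10100101
Gen 13 (rule 90): 00011000
Gen 14 (rule 126): 00111100
Gen 15 (rule 73): 10100101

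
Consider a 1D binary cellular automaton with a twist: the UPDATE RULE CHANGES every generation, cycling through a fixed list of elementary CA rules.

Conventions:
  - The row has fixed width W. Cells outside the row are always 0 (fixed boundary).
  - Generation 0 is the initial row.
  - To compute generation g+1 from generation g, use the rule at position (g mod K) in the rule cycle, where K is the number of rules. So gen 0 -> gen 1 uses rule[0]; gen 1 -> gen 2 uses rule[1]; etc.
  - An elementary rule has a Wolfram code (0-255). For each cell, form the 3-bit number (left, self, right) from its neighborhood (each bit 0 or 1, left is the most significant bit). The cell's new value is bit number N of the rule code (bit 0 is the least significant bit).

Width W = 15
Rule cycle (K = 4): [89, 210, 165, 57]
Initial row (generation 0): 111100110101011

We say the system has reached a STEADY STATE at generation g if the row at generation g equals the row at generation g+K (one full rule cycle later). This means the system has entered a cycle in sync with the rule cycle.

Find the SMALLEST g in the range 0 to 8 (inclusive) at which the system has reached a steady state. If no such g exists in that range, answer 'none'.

Answer: none

Derivation:
Gen 0: 111100110101011
Gen 1 (rule 89): 100110110000011
Gen 2 (rule 210): 011010011000101
Gen 3 (rule 165): 000110000010111
Gen 4 (rule 57): 110101111001100
Gen 5 (rule 89): 110001001101111
Gen 6 (rule 210): 011010110100111
Gen 7 (rule 165): 000111001100010
Gen 8 (rule 57): 110100101011001
Gen 9 (rule 89): 110010000011100
Gen 10 (rule 210): 011101000101110
Gen 11 (rule 165): 001011010110100
Gen 12 (rule 57): 100110101101011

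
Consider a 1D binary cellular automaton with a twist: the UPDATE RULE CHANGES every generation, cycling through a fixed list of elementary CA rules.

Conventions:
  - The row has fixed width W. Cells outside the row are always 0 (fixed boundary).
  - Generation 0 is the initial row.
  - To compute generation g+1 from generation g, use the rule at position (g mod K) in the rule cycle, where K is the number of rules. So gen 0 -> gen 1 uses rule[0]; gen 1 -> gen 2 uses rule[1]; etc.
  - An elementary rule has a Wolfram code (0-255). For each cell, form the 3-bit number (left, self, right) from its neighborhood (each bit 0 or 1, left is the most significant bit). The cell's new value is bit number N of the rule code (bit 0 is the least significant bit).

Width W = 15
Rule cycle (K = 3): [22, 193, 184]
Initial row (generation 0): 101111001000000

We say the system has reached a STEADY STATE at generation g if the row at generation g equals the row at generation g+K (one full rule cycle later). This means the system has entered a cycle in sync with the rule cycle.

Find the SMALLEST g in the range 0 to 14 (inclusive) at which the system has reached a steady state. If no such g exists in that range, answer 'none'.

Gen 0: 101111001000000
Gen 1 (rule 22): 100000111100000
Gen 2 (rule 193): 001110011101111
Gen 3 (rule 184): 001101011011110
Gen 4 (rule 22): 010001000000001
Gen 5 (rule 193): 000100011111100
Gen 6 (rule 184): 000010011111010
Gen 7 (rule 22): 000111100000011
Gen 8 (rule 193): 110011101111001
Gen 9 (rule 184): 101011011110100
Gen 10 (rule 22): 101000000000110
Gen 11 (rule 193): 000011111110010
Gen 12 (rule 184): 000011111101001
Gen 13 (rule 22): 000100000001111
Gen 14 (rule 193): 110001111100111
Gen 15 (rule 184): 101001111010110
Gen 16 (rule 22): 101110000010001
Gen 17 (rule 193): 000110111000100

Answer: none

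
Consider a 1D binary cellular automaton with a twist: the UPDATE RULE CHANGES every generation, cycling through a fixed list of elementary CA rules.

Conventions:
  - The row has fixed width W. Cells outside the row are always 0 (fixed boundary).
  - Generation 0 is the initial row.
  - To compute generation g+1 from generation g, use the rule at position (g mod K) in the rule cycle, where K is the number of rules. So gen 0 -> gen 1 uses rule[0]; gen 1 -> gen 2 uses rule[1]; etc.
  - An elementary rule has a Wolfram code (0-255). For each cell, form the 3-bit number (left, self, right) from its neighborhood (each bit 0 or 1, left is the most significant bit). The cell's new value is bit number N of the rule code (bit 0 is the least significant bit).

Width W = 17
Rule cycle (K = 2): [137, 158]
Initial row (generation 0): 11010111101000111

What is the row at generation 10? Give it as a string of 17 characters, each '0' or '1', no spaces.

Answer: 10100110101101000

Derivation:
Gen 0: 11010111101000111
Gen 1 (rule 137): 10000111000010110
Gen 2 (rule 158): 11001110100110101
Gen 3 (rule 137): 10001100000100000
Gen 4 (rule 158): 11011010001110000
Gen 5 (rule 137): 10010000101100111
Gen 6 (rule 158): 11111001101011110
Gen 7 (rule 137): 11110001000011100
Gen 8 (rule 158): 11101011100111010
Gen 9 (rule 137): 11000011000110000
Gen 10 (rule 158): 10100110101101000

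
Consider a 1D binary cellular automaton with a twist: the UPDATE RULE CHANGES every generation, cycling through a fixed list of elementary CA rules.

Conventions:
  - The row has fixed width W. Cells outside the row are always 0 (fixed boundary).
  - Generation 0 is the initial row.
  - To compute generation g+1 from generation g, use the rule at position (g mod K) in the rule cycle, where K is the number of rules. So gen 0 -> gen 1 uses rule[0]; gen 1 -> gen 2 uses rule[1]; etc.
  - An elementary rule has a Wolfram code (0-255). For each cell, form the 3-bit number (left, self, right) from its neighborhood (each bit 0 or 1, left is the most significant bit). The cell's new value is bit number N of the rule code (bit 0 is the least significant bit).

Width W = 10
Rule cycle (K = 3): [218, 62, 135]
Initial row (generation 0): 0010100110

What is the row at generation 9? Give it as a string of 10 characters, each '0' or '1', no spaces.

Answer: 1011100001

Derivation:
Gen 0: 0010100110
Gen 1 (rule 218): 0100011111
Gen 2 (rule 62): 1110110000
Gen 3 (rule 135): 0100000111
Gen 4 (rule 218): 1010001111
Gen 5 (rule 62): 1111011000
Gen 6 (rule 135): 0110000011
Gen 7 (rule 218): 1111000111
Gen 8 (rule 62): 1000101100
Gen 9 (rule 135): 1011100001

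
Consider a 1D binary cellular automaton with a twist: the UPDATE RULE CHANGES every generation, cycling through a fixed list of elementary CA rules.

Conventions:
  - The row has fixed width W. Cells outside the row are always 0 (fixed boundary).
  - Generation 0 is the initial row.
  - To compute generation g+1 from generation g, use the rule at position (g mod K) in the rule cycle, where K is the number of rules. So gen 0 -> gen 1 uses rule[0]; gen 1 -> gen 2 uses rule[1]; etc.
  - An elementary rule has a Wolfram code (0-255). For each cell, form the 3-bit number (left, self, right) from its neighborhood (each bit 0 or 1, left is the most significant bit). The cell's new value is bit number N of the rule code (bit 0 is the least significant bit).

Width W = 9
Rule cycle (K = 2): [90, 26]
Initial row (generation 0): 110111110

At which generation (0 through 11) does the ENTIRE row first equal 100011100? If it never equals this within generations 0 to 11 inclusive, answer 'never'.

Answer: 4

Derivation:
Gen 0: 110111110
Gen 1 (rule 90): 110100011
Gen 2 (rule 26): 100010110
Gen 3 (rule 90): 010100111
Gen 4 (rule 26): 100011100
Gen 5 (rule 90): 010110110
Gen 6 (rule 26): 100100101
Gen 7 (rule 90): 011011000
Gen 8 (rule 26): 110010100
Gen 9 (rule 90): 111100010
Gen 10 (rule 26): 100010101
Gen 11 (rule 90): 010100000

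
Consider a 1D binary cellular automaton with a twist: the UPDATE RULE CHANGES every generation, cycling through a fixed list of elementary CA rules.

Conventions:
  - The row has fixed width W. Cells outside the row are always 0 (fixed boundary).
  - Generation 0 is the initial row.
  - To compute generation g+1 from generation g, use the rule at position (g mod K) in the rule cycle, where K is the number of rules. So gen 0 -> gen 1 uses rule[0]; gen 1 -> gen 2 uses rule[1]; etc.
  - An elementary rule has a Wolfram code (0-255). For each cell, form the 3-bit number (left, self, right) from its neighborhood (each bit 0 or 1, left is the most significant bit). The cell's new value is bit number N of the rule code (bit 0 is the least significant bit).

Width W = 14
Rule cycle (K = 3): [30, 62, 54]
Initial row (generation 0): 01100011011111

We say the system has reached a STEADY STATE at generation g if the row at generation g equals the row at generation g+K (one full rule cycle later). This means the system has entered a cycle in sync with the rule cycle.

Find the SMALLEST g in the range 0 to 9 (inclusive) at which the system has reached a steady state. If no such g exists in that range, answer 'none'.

Gen 0: 01100011011111
Gen 1 (rule 30): 11010110010000
Gen 2 (rule 62): 10111101111000
Gen 3 (rule 54): 11000010000100
Gen 4 (rule 30): 10100111001110
Gen 5 (rule 62): 11111100111001
Gen 6 (rule 54): 00000011000111
Gen 7 (rule 30): 00000110101100
Gen 8 (rule 62): 00001101111010
Gen 9 (rule 54): 00010010000111
Gen 10 (rule 30): 00111111001100
Gen 11 (rule 62): 01100000111010
Gen 12 (rule 54): 10010001000111

Answer: none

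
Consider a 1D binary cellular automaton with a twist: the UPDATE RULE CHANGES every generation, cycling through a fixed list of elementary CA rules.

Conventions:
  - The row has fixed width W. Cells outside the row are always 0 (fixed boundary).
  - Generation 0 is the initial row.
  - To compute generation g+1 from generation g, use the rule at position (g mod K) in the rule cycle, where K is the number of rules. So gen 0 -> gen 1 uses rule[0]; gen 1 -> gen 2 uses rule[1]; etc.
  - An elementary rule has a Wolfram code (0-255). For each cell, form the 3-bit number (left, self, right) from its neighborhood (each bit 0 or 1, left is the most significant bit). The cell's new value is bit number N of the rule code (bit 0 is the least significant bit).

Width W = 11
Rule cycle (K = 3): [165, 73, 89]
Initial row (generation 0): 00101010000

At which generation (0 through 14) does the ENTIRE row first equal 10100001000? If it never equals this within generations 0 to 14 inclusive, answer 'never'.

Answer: never

Derivation:
Gen 0: 00101010000
Gen 1 (rule 165): 10111110111
Gen 2 (rule 73): 00100010101
Gen 3 (rule 89): 10011000000
Gen 4 (rule 165): 10000011111
Gen 5 (rule 73): 00111010001
Gen 6 (rule 89): 10101001100
Gen 7 (rule 165): 11111000001
Gen 8 (rule 73): 10001011100
Gen 9 (rule 89): 01100010111
Gen 10 (rule 165): 00001011010
Gen 11 (rule 73): 11100011000
Gen 12 (rule 89): 10111011111
Gen 13 (rule 165): 11010101110
Gen 14 (rule 73): 11000001010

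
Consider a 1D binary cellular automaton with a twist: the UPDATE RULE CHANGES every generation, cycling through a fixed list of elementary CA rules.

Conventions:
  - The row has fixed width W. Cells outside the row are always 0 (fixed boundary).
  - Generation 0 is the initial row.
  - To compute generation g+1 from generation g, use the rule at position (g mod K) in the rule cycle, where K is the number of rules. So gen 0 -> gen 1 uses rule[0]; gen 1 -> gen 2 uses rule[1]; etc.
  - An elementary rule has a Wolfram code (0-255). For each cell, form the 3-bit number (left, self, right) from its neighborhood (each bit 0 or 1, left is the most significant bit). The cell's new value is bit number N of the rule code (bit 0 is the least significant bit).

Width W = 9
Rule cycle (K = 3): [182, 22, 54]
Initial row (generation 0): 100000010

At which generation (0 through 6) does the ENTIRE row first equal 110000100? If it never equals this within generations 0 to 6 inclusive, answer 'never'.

Answer: 6

Derivation:
Gen 0: 100000010
Gen 1 (rule 182): 110000111
Gen 2 (rule 22): 001001000
Gen 3 (rule 54): 011111100
Gen 4 (rule 182): 101111010
Gen 5 (rule 22): 100000011
Gen 6 (rule 54): 110000100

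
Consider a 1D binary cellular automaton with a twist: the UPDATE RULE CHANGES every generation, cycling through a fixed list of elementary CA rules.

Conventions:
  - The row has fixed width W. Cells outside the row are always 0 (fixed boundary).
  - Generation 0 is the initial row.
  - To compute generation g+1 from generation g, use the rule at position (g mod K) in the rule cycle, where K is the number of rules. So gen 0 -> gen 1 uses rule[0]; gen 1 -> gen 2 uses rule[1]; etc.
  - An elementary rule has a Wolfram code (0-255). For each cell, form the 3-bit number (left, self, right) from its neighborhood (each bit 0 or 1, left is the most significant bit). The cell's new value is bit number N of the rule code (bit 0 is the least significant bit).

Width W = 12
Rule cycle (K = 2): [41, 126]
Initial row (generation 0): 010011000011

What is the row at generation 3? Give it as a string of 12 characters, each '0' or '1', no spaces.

Answer: 110100000000

Derivation:
Gen 0: 010011000011
Gen 1 (rule 41): 000010011010
Gen 2 (rule 126): 000111111111
Gen 3 (rule 41): 110100000000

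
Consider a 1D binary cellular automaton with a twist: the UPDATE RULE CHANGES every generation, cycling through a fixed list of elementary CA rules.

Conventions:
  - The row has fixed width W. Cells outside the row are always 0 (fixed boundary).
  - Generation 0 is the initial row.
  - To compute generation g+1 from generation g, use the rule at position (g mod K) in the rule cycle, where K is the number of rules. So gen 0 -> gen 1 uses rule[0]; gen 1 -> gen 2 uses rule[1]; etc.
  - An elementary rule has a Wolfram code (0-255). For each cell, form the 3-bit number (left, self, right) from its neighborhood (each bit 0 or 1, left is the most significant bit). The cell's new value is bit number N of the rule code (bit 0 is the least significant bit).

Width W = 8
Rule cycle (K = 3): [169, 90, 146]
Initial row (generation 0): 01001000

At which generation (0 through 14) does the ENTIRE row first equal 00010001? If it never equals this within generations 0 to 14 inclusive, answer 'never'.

Gen 0: 01001000
Gen 1 (rule 169): 00000011
Gen 2 (rule 90): 00000111
Gen 3 (rule 146): 00001010
Gen 4 (rule 169): 11100100
Gen 5 (rule 90): 10111010
Gen 6 (rule 146): 00010001
Gen 7 (rule 169): 11000100
Gen 8 (rule 90): 11101010
Gen 9 (rule 146): 01000001
Gen 10 (rule 169): 00011100
Gen 11 (rule 90): 00110110
Gen 12 (rule 146): 01000001
Gen 13 (rule 169): 00011100
Gen 14 (rule 90): 00110110

Answer: 6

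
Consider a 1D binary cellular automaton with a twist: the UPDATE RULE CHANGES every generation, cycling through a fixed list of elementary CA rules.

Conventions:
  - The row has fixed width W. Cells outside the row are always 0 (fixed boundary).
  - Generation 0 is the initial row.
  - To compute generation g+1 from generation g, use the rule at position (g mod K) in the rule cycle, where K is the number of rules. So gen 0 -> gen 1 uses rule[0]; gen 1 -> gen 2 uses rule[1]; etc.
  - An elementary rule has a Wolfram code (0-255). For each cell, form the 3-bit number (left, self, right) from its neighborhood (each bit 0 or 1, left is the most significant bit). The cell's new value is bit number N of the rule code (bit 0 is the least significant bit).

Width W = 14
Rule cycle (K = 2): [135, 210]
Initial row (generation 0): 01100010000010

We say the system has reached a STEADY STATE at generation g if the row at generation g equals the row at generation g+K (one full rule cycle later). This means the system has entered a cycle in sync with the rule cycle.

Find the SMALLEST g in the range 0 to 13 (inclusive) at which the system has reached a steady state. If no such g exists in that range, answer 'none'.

Gen 0: 01100010000010
Gen 1 (rule 135): 10001110111110
Gen 2 (rule 210): 01010110011111
Gen 3 (rule 135): 11010000101110
Gen 4 (rule 210): 01001001000111
Gen 5 (rule 135): 11011011011010
Gen 6 (rule 210): 01001001001001
Gen 7 (rule 135): 11011011011011
Gen 8 (rule 210): 01001001001001
Gen 9 (rule 135): 11011011011011
Gen 10 (rule 210): 01001001001001
Gen 11 (rule 135): 11011011011011
Gen 12 (rule 210): 01001001001001
Gen 13 (rule 135): 11011011011011
Gen 14 (rule 210): 01001001001001
Gen 15 (rule 135): 11011011011011

Answer: 6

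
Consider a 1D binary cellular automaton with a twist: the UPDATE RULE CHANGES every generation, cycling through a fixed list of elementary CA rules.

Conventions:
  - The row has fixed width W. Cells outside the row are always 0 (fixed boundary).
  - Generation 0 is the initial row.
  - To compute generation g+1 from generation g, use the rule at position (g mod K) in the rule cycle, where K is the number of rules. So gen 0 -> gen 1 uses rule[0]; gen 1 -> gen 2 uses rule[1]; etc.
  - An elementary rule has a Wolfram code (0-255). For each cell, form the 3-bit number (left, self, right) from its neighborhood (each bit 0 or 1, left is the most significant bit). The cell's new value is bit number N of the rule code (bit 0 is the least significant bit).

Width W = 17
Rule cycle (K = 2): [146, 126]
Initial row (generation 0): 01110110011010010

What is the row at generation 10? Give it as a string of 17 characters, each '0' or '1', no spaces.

Gen 0: 01110110011010010
Gen 1 (rule 146): 10100001100001101
Gen 2 (rule 126): 11110011110011111
Gen 3 (rule 146): 01101101101101110
Gen 4 (rule 126): 11111111111111011
Gen 5 (rule 146): 01111111111110000
Gen 6 (rule 126): 11000000000011000
Gen 7 (rule 146): 00100000000100100
Gen 8 (rule 126): 01110000001111110
Gen 9 (rule 146): 10101000010111101
Gen 10 (rule 126): 11111100111100111

Answer: 11111100111100111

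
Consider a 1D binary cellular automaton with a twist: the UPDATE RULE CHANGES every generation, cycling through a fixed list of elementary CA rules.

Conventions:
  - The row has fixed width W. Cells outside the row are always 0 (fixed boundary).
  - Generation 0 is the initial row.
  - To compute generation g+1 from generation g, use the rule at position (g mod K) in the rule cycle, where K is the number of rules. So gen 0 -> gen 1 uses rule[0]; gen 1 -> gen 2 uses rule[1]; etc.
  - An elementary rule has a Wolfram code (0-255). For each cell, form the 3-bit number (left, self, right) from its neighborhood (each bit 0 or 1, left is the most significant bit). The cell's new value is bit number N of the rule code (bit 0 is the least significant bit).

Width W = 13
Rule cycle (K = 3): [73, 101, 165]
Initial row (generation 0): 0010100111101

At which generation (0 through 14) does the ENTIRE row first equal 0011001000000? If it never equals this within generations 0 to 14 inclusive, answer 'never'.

Answer: never

Derivation:
Gen 0: 0010100111101
Gen 1 (rule 73): 1000000100100
Gen 2 (rule 101): 1011110100101
Gen 3 (rule 165): 1101101100111
Gen 4 (rule 73): 1101101100101
Gen 5 (rule 101): 0110110100111
Gen 6 (rule 165): 0001001100010
Gen 7 (rule 73): 1100001101000
Gen 8 (rule 101): 0101100111011
Gen 9 (rule 165): 0110000010100
Gen 10 (rule 73): 0110111000001
Gen 11 (rule 101): 0011001011101
Gen 12 (rule 165): 1000001101011
Gen 13 (rule 73): 0011101100011
Gen 14 (rule 101): 1000110101001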